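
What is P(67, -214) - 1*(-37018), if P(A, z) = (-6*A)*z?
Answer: 123046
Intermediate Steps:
P(A, z) = -6*A*z
P(67, -214) - 1*(-37018) = -6*67*(-214) - 1*(-37018) = 86028 + 37018 = 123046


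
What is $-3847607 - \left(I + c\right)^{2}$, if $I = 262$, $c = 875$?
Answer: $-5140376$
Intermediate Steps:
$-3847607 - \left(I + c\right)^{2} = -3847607 - \left(262 + 875\right)^{2} = -3847607 - 1137^{2} = -3847607 - 1292769 = -5140376$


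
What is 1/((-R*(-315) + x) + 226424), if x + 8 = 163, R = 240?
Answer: 1/302179 ≈ 3.3093e-6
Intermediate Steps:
x = 155 (x = -8 + 163 = 155)
1/((-R*(-315) + x) + 226424) = 1/((-1*240*(-315) + 155) + 226424) = 1/((-240*(-315) + 155) + 226424) = 1/((75600 + 155) + 226424) = 1/(75755 + 226424) = 1/302179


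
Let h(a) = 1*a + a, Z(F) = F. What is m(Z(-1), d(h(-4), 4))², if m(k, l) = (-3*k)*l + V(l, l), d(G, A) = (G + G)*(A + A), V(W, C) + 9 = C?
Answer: 271441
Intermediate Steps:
V(W, C) = -9 + C
h(a) = 2*a (h(a) = a + a = 2*a)
d(G, A) = 4*A*G (d(G, A) = (2*G)*(2*A) = 4*A*G)
m(k, l) = -9 + l - 3*k*l (m(k, l) = (-3*k)*l + (-9 + l) = -3*k*l + (-9 + l) = -9 + l - 3*k*l)
m(Z(-1), d(h(-4), 4))² = (-9 + 4*4*(2*(-4)) - 3*(-1)*4*4*(2*(-4)))² = (-9 + 4*4*(-8) - 3*(-1)*4*4*(-8))² = (-9 - 128 - 3*(-1)*(-128))² = (-9 - 128 - 384)² = (-521)² = 271441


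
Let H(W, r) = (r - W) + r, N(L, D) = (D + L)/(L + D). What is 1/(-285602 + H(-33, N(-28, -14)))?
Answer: -1/285567 ≈ -3.5018e-6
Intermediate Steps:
N(L, D) = 1 (N(L, D) = (D + L)/(D + L) = 1)
H(W, r) = -W + 2*r
1/(-285602 + H(-33, N(-28, -14))) = 1/(-285602 + (-1*(-33) + 2*1)) = 1/(-285602 + (33 + 2)) = 1/(-285602 + 35) = 1/(-285567) = -1/285567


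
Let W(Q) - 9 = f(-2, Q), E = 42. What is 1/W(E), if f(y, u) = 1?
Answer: ⅒ ≈ 0.10000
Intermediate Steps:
W(Q) = 10 (W(Q) = 9 + 1 = 10)
1/W(E) = 1/10 = ⅒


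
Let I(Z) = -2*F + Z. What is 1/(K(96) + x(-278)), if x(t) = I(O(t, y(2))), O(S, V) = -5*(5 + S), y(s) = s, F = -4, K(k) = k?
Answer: 1/1469 ≈ 0.00068074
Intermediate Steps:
O(S, V) = -25 - 5*S
I(Z) = 8 + Z (I(Z) = -2*(-4) + Z = 8 + Z)
x(t) = -17 - 5*t (x(t) = 8 + (-25 - 5*t) = -17 - 5*t)
1/(K(96) + x(-278)) = 1/(96 + (-17 - 5*(-278))) = 1/(96 + (-17 + 1390)) = 1/(96 + 1373) = 1/1469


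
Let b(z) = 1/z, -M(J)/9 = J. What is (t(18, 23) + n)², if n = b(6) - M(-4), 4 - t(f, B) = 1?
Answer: 38809/36 ≈ 1078.0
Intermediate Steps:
M(J) = -9*J
t(f, B) = 3 (t(f, B) = 4 - 1*1 = 4 - 1 = 3)
n = -215/6 (n = 1/6 - (-9)*(-4) = ⅙ - 1*36 = ⅙ - 36 = -215/6 ≈ -35.833)
(t(18, 23) + n)² = (3 - 215/6)² = (-197/6)² = 38809/36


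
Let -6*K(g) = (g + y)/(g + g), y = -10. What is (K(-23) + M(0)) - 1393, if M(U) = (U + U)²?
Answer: -128167/92 ≈ -1393.1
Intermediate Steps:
K(g) = -(-10 + g)/(12*g) (K(g) = -(g - 10)/(6*(g + g)) = -(-10 + g)/(6*(2*g)) = -(-10 + g)*1/(2*g)/6 = -(-10 + g)/(12*g))
M(U) = 4*U² (M(U) = (2*U)² = 4*U²)
(K(-23) + M(0)) - 1393 = ((1/12)*(10 - 1*(-23))/(-23) + 4*0²) - 1393 = ((1/12)*(-1/23)*(10 + 23) + 4*0) - 1393 = ((1/12)*(-1/23)*33 + 0) - 1393 = (-11/92 + 0) - 1393 = -11/92 - 1393 = -128167/92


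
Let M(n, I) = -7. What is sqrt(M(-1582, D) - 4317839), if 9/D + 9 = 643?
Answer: I*sqrt(4317846) ≈ 2077.9*I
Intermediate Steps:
D = 9/634 (D = 9/(-9 + 643) = 9/634 ≈ 0.014196)
sqrt(M(-1582, D) - 4317839) = sqrt(-7 - 4317839) = sqrt(-4317846) = I*sqrt(4317846)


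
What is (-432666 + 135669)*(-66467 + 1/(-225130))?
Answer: 4444178675019867/225130 ≈ 1.9740e+10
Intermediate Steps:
(-432666 + 135669)*(-66467 + 1/(-225130)) = -296997*(-66467 - 1/225130) = -296997*(-14963715711/225130) = 4444178675019867/225130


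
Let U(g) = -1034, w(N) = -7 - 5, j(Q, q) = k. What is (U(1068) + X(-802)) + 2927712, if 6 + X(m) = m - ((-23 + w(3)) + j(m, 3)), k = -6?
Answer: 2925911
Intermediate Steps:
j(Q, q) = -6
w(N) = -12
X(m) = 35 + m (X(m) = -6 + (m - ((-23 - 12) - 6)) = -6 + (m - (-35 - 6)) = -6 + (m - 1*(-41)) = -6 + (m + 41) = -6 + (41 + m) = 35 + m)
(U(1068) + X(-802)) + 2927712 = (-1034 + (35 - 802)) + 2927712 = (-1034 - 767) + 2927712 = -1801 + 2927712 = 2925911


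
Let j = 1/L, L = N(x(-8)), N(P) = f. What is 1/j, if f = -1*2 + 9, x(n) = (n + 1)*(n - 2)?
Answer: 7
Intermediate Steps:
x(n) = (1 + n)*(-2 + n)
f = 7 (f = -2 + 9 = 7)
N(P) = 7
L = 7
j = 1/7 ≈ 0.14286
1/j = 1/(1/7) = 7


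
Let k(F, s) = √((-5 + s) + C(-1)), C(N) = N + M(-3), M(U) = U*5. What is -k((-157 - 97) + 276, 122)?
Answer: -√101 ≈ -10.050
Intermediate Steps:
M(U) = 5*U
C(N) = -15 + N (C(N) = N + 5*(-3) = N - 15 = -15 + N)
k(F, s) = √(-21 + s) (k(F, s) = √((-5 + s) + (-15 - 1)) = √((-5 + s) - 16) = √(-21 + s))
-k((-157 - 97) + 276, 122) = -√(-21 + 122) = -√101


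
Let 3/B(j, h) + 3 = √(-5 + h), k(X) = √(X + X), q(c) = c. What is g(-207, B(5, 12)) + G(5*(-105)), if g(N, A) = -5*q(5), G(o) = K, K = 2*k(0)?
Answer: -25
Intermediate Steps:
k(X) = √2*√X (k(X) = √(2*X) = √2*√X)
B(j, h) = 3/(-3 + √(-5 + h))
K = 0 (K = 2*(√2*√0) = 2*(√2*0) = 2*0 = 0)
G(o) = 0
g(N, A) = -25 (g(N, A) = -5*5 = -25)
g(-207, B(5, 12)) + G(5*(-105)) = -25 + 0 = -25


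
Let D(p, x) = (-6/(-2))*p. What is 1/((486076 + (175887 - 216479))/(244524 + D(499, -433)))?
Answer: 246021/445484 ≈ 0.55226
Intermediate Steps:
D(p, x) = 3*p (D(p, x) = (-6*(-½))*p = 3*p)
1/((486076 + (175887 - 216479))/(244524 + D(499, -433))) = 1/((486076 + (175887 - 216479))/(244524 + 3*499)) = 1/((486076 - 40592)/(244524 + 1497)) = 1/(445484/246021) = 246021/445484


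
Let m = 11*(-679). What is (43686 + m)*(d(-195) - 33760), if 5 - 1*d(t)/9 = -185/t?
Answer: -15877750102/13 ≈ -1.2214e+9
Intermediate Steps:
m = -7469
d(t) = 45 + 1665/t (d(t) = 45 - (-1665)/t = 45 + 1665/t)
(43686 + m)*(d(-195) - 33760) = (43686 - 7469)*((45 + 1665/(-195)) - 33760) = 36217*((45 + 1665*(-1/195)) - 33760) = 36217*((45 - 111/13) - 33760) = 36217*(474/13 - 33760) = 36217*(-438406/13) = -15877750102/13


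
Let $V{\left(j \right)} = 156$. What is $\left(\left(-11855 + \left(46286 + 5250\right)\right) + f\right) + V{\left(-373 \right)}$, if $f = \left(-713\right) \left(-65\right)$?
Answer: $86182$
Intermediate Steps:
$f = 46345$
$\left(\left(-11855 + \left(46286 + 5250\right)\right) + f\right) + V{\left(-373 \right)} = \left(\left(-11855 + \left(46286 + 5250\right)\right) + 46345\right) + 156 = \left(\left(-11855 + 51536\right) + 46345\right) + 156 = \left(39681 + 46345\right) + 156 = 86026 + 156 = 86182$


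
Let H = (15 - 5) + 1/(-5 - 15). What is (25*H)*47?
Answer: 46765/4 ≈ 11691.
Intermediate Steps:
H = 199/20 (H = 10 + 1/(-20) = 10 - 1/20 = 199/20 ≈ 9.9500)
(25*H)*47 = (25*(199/20))*47 = (995/4)*47 = 46765/4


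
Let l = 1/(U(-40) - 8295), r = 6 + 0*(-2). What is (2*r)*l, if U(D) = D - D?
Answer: -4/2765 ≈ -0.0014467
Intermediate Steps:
U(D) = 0 (U(D) = D - D = 0)
r = 6 (r = 6 + 0 = 6)
l = -1/8295 (l = 1/(0 - 8295) = 1/(-8295) = -1/8295 ≈ -0.00012055)
(2*r)*l = (2*6)*(-1/8295) = 12*(-1/8295) = -4/2765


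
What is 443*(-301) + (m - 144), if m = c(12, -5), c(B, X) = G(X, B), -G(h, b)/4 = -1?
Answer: -133483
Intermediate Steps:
G(h, b) = 4 (G(h, b) = -4*(-1) = 4)
c(B, X) = 4
m = 4
443*(-301) + (m - 144) = 443*(-301) + (4 - 144) = -133343 - 140 = -133483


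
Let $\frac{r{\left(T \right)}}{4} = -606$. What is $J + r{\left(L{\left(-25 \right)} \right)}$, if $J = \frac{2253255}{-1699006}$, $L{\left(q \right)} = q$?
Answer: $- \frac{4120643799}{1699006} \approx -2425.3$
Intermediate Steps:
$J = - \frac{2253255}{1699006}$ ($J = 2253255 \left(- \frac{1}{1699006}\right) = - \frac{2253255}{1699006} \approx -1.3262$)
$r{\left(T \right)} = -2424$ ($r{\left(T \right)} = 4 \left(-606\right) = -2424$)
$J + r{\left(L{\left(-25 \right)} \right)} = - \frac{2253255}{1699006} - 2424 = - \frac{4120643799}{1699006}$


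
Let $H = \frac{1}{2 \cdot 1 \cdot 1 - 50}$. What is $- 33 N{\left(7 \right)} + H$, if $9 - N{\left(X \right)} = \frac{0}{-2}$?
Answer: $- \frac{14257}{48} \approx -297.02$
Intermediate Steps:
$N{\left(X \right)} = 9$ ($N{\left(X \right)} = 9 - \frac{0}{-2} = 9 - 0 \left(- \frac{1}{2}\right) = 9 - 0 = 9 + 0 = 9$)
$H = - \frac{1}{48}$ ($H = \frac{1}{2 \cdot 1 - 50} = \frac{1}{2 - 50} = \frac{1}{-48} = - \frac{1}{48} \approx -0.020833$)
$- 33 N{\left(7 \right)} + H = \left(-33\right) 9 - \frac{1}{48} = -297 - \frac{1}{48} = - \frac{14257}{48}$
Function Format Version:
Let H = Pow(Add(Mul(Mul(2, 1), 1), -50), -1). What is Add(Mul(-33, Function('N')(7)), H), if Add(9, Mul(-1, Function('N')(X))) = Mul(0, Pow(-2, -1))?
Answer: Rational(-14257, 48) ≈ -297.02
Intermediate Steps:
Function('N')(X) = 9 (Function('N')(X) = Add(9, Mul(-1, Mul(0, Pow(-2, -1)))) = Add(9, Mul(-1, Mul(0, Rational(-1, 2)))) = Add(9, Mul(-1, 0)) = Add(9, 0) = 9)
H = Rational(-1, 48) (H = Pow(Add(Mul(2, 1), -50), -1) = Pow(Add(2, -50), -1) = Pow(-48, -1) = Rational(-1, 48) ≈ -0.020833)
Add(Mul(-33, Function('N')(7)), H) = Add(Mul(-33, 9), Rational(-1, 48)) = Add(-297, Rational(-1, 48)) = Rational(-14257, 48)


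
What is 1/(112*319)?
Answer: 1/35728 ≈ 2.7989e-5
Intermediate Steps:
1/(112*319) = 1/35728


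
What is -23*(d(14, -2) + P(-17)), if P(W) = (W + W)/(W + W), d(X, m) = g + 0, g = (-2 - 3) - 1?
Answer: 115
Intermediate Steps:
g = -6 (g = -5 - 1 = -6)
d(X, m) = -6 (d(X, m) = -6 + 0 = -6)
P(W) = 1 (P(W) = (2*W)/((2*W)) = (2*W)*(1/(2*W)) = 1)
-23*(d(14, -2) + P(-17)) = -23*(-6 + 1) = -23*(-5) = 115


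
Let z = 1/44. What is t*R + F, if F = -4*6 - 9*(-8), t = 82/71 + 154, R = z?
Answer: 40242/781 ≈ 51.526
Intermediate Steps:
z = 1/44 ≈ 0.022727
R = 1/44 ≈ 0.022727
t = 11016/71 (t = 82*(1/71) + 154 = 82/71 + 154 = 11016/71 ≈ 155.16)
F = 48 (F = -24 + 72 = 48)
t*R + F = (11016/71)*(1/44) + 48 = 2754/781 + 48 = 40242/781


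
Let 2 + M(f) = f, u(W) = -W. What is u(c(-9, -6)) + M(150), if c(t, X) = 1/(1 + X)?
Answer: 741/5 ≈ 148.20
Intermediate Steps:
M(f) = -2 + f
u(c(-9, -6)) + M(150) = -1/(1 - 6) + (-2 + 150) = -1/(-5) + 148 = -1*(-⅕) + 148 = ⅕ + 148 = 741/5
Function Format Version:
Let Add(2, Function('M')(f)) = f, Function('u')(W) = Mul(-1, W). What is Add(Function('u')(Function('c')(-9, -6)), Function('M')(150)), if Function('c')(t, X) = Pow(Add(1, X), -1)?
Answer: Rational(741, 5) ≈ 148.20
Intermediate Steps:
Function('M')(f) = Add(-2, f)
Add(Function('u')(Function('c')(-9, -6)), Function('M')(150)) = Add(Mul(-1, Pow(Add(1, -6), -1)), Add(-2, 150)) = Add(Mul(-1, Pow(-5, -1)), 148) = Add(Mul(-1, Rational(-1, 5)), 148) = Add(Rational(1, 5), 148) = Rational(741, 5)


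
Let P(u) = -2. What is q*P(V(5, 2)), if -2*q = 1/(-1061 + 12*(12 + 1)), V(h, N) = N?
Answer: -1/905 ≈ -0.0011050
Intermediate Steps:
q = 1/1810 (q = -1/(2*(-1061 + 12*(12 + 1))) = -1/(2*(-1061 + 12*13)) = -1/(2*(-1061 + 156)) = -1/2/(-905) = -1/2*(-1/905) = 1/1810 ≈ 0.00055249)
q*P(V(5, 2)) = (1/1810)*(-2) = -1/905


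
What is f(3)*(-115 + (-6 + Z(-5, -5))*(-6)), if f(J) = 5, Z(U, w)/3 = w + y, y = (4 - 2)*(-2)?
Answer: 415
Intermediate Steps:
y = -4 (y = 2*(-2) = -4)
Z(U, w) = -12 + 3*w (Z(U, w) = 3*(w - 4) = 3*(-4 + w) = -12 + 3*w)
f(3)*(-115 + (-6 + Z(-5, -5))*(-6)) = 5*(-115 + (-6 + (-12 + 3*(-5)))*(-6)) = 5*(-115 + (-6 + (-12 - 15))*(-6)) = 5*(-115 + (-6 - 27)*(-6)) = 5*(-115 - 33*(-6)) = 5*(-115 + 198) = 5*83 = 415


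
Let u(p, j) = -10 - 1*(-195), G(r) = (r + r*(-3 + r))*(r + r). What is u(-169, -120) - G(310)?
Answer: -59197415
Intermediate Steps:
G(r) = 2*r*(r + r*(-3 + r)) (G(r) = (r + r*(-3 + r))*(2*r) = 2*r*(r + r*(-3 + r)))
u(p, j) = 185 (u(p, j) = -10 + 195 = 185)
u(-169, -120) - G(310) = 185 - 2*310²*(-2 + 310) = 185 - 2*96100*308 = 185 - 1*59197600 = 185 - 59197600 = -59197415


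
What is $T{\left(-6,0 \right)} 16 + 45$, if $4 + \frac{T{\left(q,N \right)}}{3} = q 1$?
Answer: $-435$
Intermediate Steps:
$T{\left(q,N \right)} = -12 + 3 q$ ($T{\left(q,N \right)} = -12 + 3 q 1 = -12 + 3 q$)
$T{\left(-6,0 \right)} 16 + 45 = \left(-12 + 3 \left(-6\right)\right) 16 + 45 = \left(-12 - 18\right) 16 + 45 = \left(-30\right) 16 + 45 = -480 + 45 = -435$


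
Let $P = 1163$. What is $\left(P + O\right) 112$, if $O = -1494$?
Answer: $-37072$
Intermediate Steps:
$\left(P + O\right) 112 = \left(1163 - 1494\right) 112 = \left(-331\right) 112 = -37072$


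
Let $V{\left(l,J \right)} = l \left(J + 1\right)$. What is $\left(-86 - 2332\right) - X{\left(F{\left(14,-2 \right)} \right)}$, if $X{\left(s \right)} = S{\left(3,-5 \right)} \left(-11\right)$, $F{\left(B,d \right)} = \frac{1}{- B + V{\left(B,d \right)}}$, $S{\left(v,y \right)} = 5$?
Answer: $-2363$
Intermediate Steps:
$V{\left(l,J \right)} = l \left(1 + J\right)$
$F{\left(B,d \right)} = \frac{1}{- B + B \left(1 + d\right)}$
$X{\left(s \right)} = -55$ ($X{\left(s \right)} = 5 \left(-11\right) = -55$)
$\left(-86 - 2332\right) - X{\left(F{\left(14,-2 \right)} \right)} = \left(-86 - 2332\right) - -55 = \left(-86 - 2332\right) + 55 = -2418 + 55 = -2363$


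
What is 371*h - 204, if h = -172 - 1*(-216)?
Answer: 16120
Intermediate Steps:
h = 44 (h = -172 + 216 = 44)
371*h - 204 = 371*44 - 204 = 16324 - 204 = 16120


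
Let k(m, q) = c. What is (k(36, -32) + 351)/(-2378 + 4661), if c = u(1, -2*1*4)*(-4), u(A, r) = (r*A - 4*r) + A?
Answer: 251/2283 ≈ 0.10994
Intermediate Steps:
u(A, r) = A - 4*r + A*r (u(A, r) = (A*r - 4*r) + A = (-4*r + A*r) + A = A - 4*r + A*r)
c = -100 (c = (1 - 4*(-2*1)*4 + 1*(-2*1*4))*(-4) = (1 - (-8)*4 + 1*(-2*4))*(-4) = (1 - 4*(-8) + 1*(-8))*(-4) = (1 + 32 - 8)*(-4) = 25*(-4) = -100)
k(m, q) = -100
(k(36, -32) + 351)/(-2378 + 4661) = (-100 + 351)/(-2378 + 4661) = 251/2283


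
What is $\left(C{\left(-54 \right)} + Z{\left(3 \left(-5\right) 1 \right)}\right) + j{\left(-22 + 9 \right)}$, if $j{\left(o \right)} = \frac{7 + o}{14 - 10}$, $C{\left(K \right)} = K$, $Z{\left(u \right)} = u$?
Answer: $- \frac{141}{2} \approx -70.5$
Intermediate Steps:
$j{\left(o \right)} = \frac{7}{4} + \frac{o}{4}$ ($j{\left(o \right)} = \frac{7 + o}{4} = \left(7 + o\right) \frac{1}{4} = \frac{7}{4} + \frac{o}{4}$)
$\left(C{\left(-54 \right)} + Z{\left(3 \left(-5\right) 1 \right)}\right) + j{\left(-22 + 9 \right)} = \left(-54 + 3 \left(-5\right) 1\right) + \left(\frac{7}{4} + \frac{-22 + 9}{4}\right) = \left(-54 - 15\right) + \left(\frac{7}{4} + \frac{1}{4} \left(-13\right)\right) = \left(-54 - 15\right) + \left(\frac{7}{4} - \frac{13}{4}\right) = -69 - \frac{3}{2} = - \frac{141}{2}$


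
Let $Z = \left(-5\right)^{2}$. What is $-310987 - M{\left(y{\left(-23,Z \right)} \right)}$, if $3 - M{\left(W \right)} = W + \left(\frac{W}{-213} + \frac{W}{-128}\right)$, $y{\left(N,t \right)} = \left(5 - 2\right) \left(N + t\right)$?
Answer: $- \frac{1413111637}{4544} \approx -3.1098 \cdot 10^{5}$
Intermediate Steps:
$Z = 25$
$y{\left(N,t \right)} = 3 N + 3 t$ ($y{\left(N,t \right)} = 3 \left(N + t\right) = 3 N + 3 t$)
$M{\left(W \right)} = 3 - \frac{26923 W}{27264}$ ($M{\left(W \right)} = 3 - \left(W + \left(\frac{W}{-213} + \frac{W}{-128}\right)\right) = 3 - \left(W + \left(W \left(- \frac{1}{213}\right) + W \left(- \frac{1}{128}\right)\right)\right) = 3 - \left(W - \frac{341 W}{27264}\right) = 3 - \frac{26923 W}{27264}$)
$-310987 - M{\left(y{\left(-23,Z \right)} \right)} = -310987 - \left(3 - \frac{26923 \left(3 \left(-23\right) + 3 \cdot 25\right)}{27264}\right) = -310987 - \left(3 - \frac{26923 \left(-69 + 75\right)}{27264}\right) = -310987 - \left(3 - \frac{26923}{4544}\right) = -310987 - - \frac{13291}{4544} = -310987 + \frac{13291}{4544} = - \frac{1413111637}{4544}$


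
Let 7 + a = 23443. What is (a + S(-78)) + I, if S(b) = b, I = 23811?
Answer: 47169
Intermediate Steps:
a = 23436 (a = -7 + 23443 = 23436)
(a + S(-78)) + I = (23436 - 78) + 23811 = 23358 + 23811 = 47169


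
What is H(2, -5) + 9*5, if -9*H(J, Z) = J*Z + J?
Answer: 413/9 ≈ 45.889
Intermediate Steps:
H(J, Z) = -J/9 - J*Z/9 (H(J, Z) = -(J*Z + J)/9 = -(J + J*Z)/9 = -J/9 - J*Z/9)
H(2, -5) + 9*5 = -⅑*2*(1 - 5) + 9*5 = -⅑*2*(-4) + 45 = 8/9 + 45 = 413/9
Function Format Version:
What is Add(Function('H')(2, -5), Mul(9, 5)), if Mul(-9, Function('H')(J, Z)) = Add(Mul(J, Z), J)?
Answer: Rational(413, 9) ≈ 45.889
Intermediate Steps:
Function('H')(J, Z) = Add(Mul(Rational(-1, 9), J), Mul(Rational(-1, 9), J, Z)) (Function('H')(J, Z) = Mul(Rational(-1, 9), Add(Mul(J, Z), J)) = Mul(Rational(-1, 9), Add(J, Mul(J, Z))) = Add(Mul(Rational(-1, 9), J), Mul(Rational(-1, 9), J, Z)))
Add(Function('H')(2, -5), Mul(9, 5)) = Add(Mul(Rational(-1, 9), 2, Add(1, -5)), Mul(9, 5)) = Add(Mul(Rational(-1, 9), 2, -4), 45) = Add(Rational(8, 9), 45) = Rational(413, 9)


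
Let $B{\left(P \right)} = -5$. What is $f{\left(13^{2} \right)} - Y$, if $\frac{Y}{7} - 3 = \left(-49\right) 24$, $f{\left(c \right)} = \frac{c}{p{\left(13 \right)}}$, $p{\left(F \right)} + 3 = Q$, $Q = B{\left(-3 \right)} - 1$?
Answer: $\frac{73730}{9} \approx 8192.2$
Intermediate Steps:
$Q = -6$ ($Q = -5 - 1 = -6$)
$p{\left(F \right)} = -9$ ($p{\left(F \right)} = -3 - 6 = -9$)
$f{\left(c \right)} = - \frac{c}{9}$ ($f{\left(c \right)} = \frac{c}{-9} = c \left(- \frac{1}{9}\right) = - \frac{c}{9}$)
$Y = -8211$ ($Y = 21 + 7 \left(\left(-49\right) 24\right) = 21 + 7 \left(-1176\right) = 21 - 8232 = -8211$)
$f{\left(13^{2} \right)} - Y = - \frac{13^{2}}{9} - -8211 = \left(- \frac{1}{9}\right) 169 + 8211 = - \frac{169}{9} + 8211 = \frac{73730}{9}$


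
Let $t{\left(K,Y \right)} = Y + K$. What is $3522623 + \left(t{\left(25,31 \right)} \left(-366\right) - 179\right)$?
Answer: $3501948$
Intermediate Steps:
$t{\left(K,Y \right)} = K + Y$
$3522623 + \left(t{\left(25,31 \right)} \left(-366\right) - 179\right) = 3522623 + \left(\left(25 + 31\right) \left(-366\right) - 179\right) = 3522623 + \left(56 \left(-366\right) - 179\right) = 3522623 - 20675 = 3501948$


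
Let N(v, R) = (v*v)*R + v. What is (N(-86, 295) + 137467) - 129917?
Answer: 2189284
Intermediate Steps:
N(v, R) = v + R*v**2 (N(v, R) = v**2*R + v = R*v**2 + v = v + R*v**2)
(N(-86, 295) + 137467) - 129917 = (-86*(1 + 295*(-86)) + 137467) - 129917 = (-86*(1 - 25370) + 137467) - 129917 = (-86*(-25369) + 137467) - 129917 = (2181734 + 137467) - 129917 = 2319201 - 129917 = 2189284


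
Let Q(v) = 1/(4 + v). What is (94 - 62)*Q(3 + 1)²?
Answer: ½ ≈ 0.50000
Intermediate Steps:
(94 - 62)*Q(3 + 1)² = (94 - 62)*(1/(4 + (3 + 1)))² = 32*(1/(4 + 4))² = 32*(1/8)² = 32*(⅛)² = 32*(1/64) = ½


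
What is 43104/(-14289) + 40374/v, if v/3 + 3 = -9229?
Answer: -98372915/21986008 ≈ -4.4743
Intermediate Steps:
v = -27696 (v = -9 + 3*(-9229) = -9 - 27687 = -27696)
43104/(-14289) + 40374/v = 43104/(-14289) + 40374/(-27696) = 43104*(-1/14289) + 40374*(-1/27696) = -14368/4763 - 6729/4616 = -98372915/21986008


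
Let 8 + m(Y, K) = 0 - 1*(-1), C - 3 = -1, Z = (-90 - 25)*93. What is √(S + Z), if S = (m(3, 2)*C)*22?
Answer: I*√11003 ≈ 104.9*I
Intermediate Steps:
Z = -10695 (Z = -115*93 = -10695)
C = 2 (C = 3 - 1 = 2)
m(Y, K) = -7 (m(Y, K) = -8 + (0 - 1*(-1)) = -8 + (0 + 1) = -8 + 1 = -7)
S = -308 (S = -7*2*22 = -14*22 = -308)
√(S + Z) = √(-308 - 10695) = √(-11003) = I*√11003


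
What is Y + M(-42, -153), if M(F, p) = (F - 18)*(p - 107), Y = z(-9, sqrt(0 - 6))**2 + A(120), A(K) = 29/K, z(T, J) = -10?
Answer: 1884029/120 ≈ 15700.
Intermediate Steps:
Y = 12029/120 (Y = (-10)**2 + 29/120 = 100 + 29*(1/120) = 100 + 29/120 = 12029/120 ≈ 100.24)
M(F, p) = (-107 + p)*(-18 + F) (M(F, p) = (-18 + F)*(-107 + p) = (-107 + p)*(-18 + F))
Y + M(-42, -153) = 12029/120 + (1926 - 107*(-42) - 18*(-153) - 42*(-153)) = 12029/120 + (1926 + 4494 + 2754 + 6426) = 12029/120 + 15600 = 1884029/120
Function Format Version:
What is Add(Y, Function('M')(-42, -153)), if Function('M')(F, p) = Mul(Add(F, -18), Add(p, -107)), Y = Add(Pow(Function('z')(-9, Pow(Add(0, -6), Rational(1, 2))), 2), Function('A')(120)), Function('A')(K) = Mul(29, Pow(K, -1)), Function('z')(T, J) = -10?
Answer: Rational(1884029, 120) ≈ 15700.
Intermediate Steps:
Y = Rational(12029, 120) (Y = Add(Pow(-10, 2), Mul(29, Pow(120, -1))) = Add(100, Mul(29, Rational(1, 120))) = Add(100, Rational(29, 120)) = Rational(12029, 120) ≈ 100.24)
Function('M')(F, p) = Mul(Add(-107, p), Add(-18, F)) (Function('M')(F, p) = Mul(Add(-18, F), Add(-107, p)) = Mul(Add(-107, p), Add(-18, F)))
Add(Y, Function('M')(-42, -153)) = Add(Rational(12029, 120), Add(1926, Mul(-107, -42), Mul(-18, -153), Mul(-42, -153))) = Add(Rational(12029, 120), Add(1926, 4494, 2754, 6426)) = Add(Rational(12029, 120), 15600) = Rational(1884029, 120)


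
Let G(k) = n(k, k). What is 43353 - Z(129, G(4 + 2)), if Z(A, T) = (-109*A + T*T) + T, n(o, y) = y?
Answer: 57372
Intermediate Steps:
G(k) = k
Z(A, T) = T + T**2 - 109*A (Z(A, T) = (-109*A + T**2) + T = (T**2 - 109*A) + T = T + T**2 - 109*A)
43353 - Z(129, G(4 + 2)) = 43353 - ((4 + 2) + (4 + 2)**2 - 109*129) = 43353 - (6 + 6**2 - 14061) = 43353 - (6 + 36 - 14061) = 43353 - 1*(-14019) = 43353 + 14019 = 57372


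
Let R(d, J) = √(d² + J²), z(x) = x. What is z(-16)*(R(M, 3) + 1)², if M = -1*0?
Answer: -256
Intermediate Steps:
M = 0
R(d, J) = √(J² + d²)
z(-16)*(R(M, 3) + 1)² = -16*(√(3² + 0²) + 1)² = -16*(√(9 + 0) + 1)² = -16*(√9 + 1)² = -16*(3 + 1)² = -16*4² = -16*16 = -256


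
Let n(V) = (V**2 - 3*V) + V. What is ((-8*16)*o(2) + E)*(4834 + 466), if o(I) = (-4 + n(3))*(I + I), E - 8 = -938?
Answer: -2215400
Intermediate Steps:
E = -930 (E = 8 - 938 = -930)
n(V) = V**2 - 2*V
o(I) = -2*I (o(I) = (-4 + 3*(-2 + 3))*(I + I) = (-4 + 3*1)*(2*I) = (-4 + 3)*(2*I) = -2*I)
((-8*16)*o(2) + E)*(4834 + 466) = ((-8*16)*(-2*2) - 930)*(4834 + 466) = (-128*(-4) - 930)*5300 = (512 - 930)*5300 = -418*5300 = -2215400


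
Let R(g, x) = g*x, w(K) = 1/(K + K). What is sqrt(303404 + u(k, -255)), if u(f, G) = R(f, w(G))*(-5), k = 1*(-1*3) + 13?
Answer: sqrt(789154059)/51 ≈ 550.82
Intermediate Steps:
w(K) = 1/(2*K)
k = 10 (k = 1*(-3) + 13 = -3 + 13 = 10)
u(f, G) = -5*f/(2*G) (u(f, G) = (f*(1/(2*G)))*(-5) = (f/(2*G))*(-5) = -5*f/(2*G))
sqrt(303404 + u(k, -255)) = sqrt(303404 - 5/2*10/(-255)) = sqrt(303404 - 5/2*10*(-1/255)) = sqrt(303404 + 5/51) = sqrt(15473609/51) = sqrt(789154059)/51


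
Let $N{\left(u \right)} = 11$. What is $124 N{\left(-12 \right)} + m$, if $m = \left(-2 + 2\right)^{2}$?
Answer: $1364$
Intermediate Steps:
$m = 0$ ($m = 0^{2} = 0$)
$124 N{\left(-12 \right)} + m = 124 \cdot 11 + 0 = 1364 + 0 = 1364$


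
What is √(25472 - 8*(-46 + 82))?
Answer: 4*√1574 ≈ 158.69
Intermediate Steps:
√(25472 - 8*(-46 + 82)) = √(25472 - 8*36) = √(25472 - 288) = √25184 = 4*√1574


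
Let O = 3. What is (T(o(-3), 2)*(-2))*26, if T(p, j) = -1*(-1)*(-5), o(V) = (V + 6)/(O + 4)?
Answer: 260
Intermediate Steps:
o(V) = 6/7 + V/7 (o(V) = (V + 6)/(3 + 4) = (6 + V)/7 = (6 + V)*(⅐) = 6/7 + V/7)
T(p, j) = -5 (T(p, j) = 1*(-5) = -5)
(T(o(-3), 2)*(-2))*26 = -5*(-2)*26 = 10*26 = 260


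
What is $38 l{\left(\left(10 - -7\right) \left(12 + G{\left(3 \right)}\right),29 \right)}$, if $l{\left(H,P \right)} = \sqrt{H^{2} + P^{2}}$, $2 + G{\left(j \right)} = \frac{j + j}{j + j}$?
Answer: $38 \sqrt{35810} \approx 7190.9$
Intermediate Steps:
$G{\left(j \right)} = -1$ ($G{\left(j \right)} = -2 + \frac{j + j}{j + j} = -2 + \frac{2 j}{2 j} = -2 + 2 j \frac{1}{2 j} = -2 + 1 = -1$)
$38 l{\left(\left(10 - -7\right) \left(12 + G{\left(3 \right)}\right),29 \right)} = 38 \sqrt{\left(\left(10 - -7\right) \left(12 - 1\right)\right)^{2} + 29^{2}} = 38 \sqrt{\left(\left(10 + \left(-1 + 8\right)\right) 11\right)^{2} + 841} = 38 \sqrt{\left(\left(10 + 7\right) 11\right)^{2} + 841} = 38 \sqrt{\left(17 \cdot 11\right)^{2} + 841} = 38 \sqrt{187^{2} + 841} = 38 \sqrt{34969 + 841} = 38 \sqrt{35810}$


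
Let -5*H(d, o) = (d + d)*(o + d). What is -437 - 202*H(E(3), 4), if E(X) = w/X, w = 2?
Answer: -8353/45 ≈ -185.62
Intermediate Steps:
E(X) = 2/X
H(d, o) = -2*d*(d + o)/5 (H(d, o) = -(d + d)*(o + d)/5 = -2*d*(d + o)/5)
-437 - 202*H(E(3), 4) = -437 - (-404)*2/3*(2/3 + 4)/5 = -437 - (-404)*2*(⅓)*(2*(⅓) + 4)/5 = -437 - (-404)*2*(⅔ + 4)/(5*3) = -437 - (-404)*2*14/(5*3*3) = -437 - 202*(-56/45) = -437 + 11312/45 = -8353/45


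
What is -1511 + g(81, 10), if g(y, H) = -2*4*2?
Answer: -1527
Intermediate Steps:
g(y, H) = -16 (g(y, H) = -8*2 = -16)
-1511 + g(81, 10) = -1511 - 16 = -1527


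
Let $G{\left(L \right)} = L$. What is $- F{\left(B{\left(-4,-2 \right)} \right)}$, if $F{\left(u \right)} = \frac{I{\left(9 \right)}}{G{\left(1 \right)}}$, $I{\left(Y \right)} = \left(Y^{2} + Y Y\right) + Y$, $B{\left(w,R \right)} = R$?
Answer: $-171$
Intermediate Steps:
$I{\left(Y \right)} = Y + 2 Y^{2}$ ($I{\left(Y \right)} = \left(Y^{2} + Y^{2}\right) + Y = 2 Y^{2} + Y = Y + 2 Y^{2}$)
$F{\left(u \right)} = 171$ ($F{\left(u \right)} = \frac{9 \left(1 + 2 \cdot 9\right)}{1} = 9 \left(1 + 18\right) 1 = 9 \cdot 19 \cdot 1 = 171 \cdot 1 = 171$)
$- F{\left(B{\left(-4,-2 \right)} \right)} = \left(-1\right) 171 = -171$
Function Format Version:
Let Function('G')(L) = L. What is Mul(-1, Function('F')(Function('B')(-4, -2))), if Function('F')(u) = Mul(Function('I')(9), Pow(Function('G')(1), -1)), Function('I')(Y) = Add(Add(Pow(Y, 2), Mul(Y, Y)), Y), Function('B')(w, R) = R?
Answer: -171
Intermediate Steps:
Function('I')(Y) = Add(Y, Mul(2, Pow(Y, 2))) (Function('I')(Y) = Add(Add(Pow(Y, 2), Pow(Y, 2)), Y) = Add(Mul(2, Pow(Y, 2)), Y) = Add(Y, Mul(2, Pow(Y, 2))))
Function('F')(u) = 171 (Function('F')(u) = Mul(Mul(9, Add(1, Mul(2, 9))), Pow(1, -1)) = Mul(Mul(9, Add(1, 18)), 1) = Mul(Mul(9, 19), 1) = Mul(171, 1) = 171)
Mul(-1, Function('F')(Function('B')(-4, -2))) = Mul(-1, 171) = -171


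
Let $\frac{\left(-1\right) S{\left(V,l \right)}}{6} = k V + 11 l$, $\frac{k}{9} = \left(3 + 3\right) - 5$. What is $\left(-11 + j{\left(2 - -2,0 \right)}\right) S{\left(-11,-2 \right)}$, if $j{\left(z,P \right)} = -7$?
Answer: $-13068$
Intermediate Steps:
$k = 9$ ($k = 9 \left(\left(3 + 3\right) - 5\right) = 9 \left(6 - 5\right) = 9 \cdot 1 = 9$)
$S{\left(V,l \right)} = - 66 l - 54 V$ ($S{\left(V,l \right)} = - 6 \left(9 V + 11 l\right) = - 66 l - 54 V$)
$\left(-11 + j{\left(2 - -2,0 \right)}\right) S{\left(-11,-2 \right)} = \left(-11 - 7\right) \left(\left(-66\right) \left(-2\right) - -594\right) = - 18 \left(132 + 594\right) = \left(-18\right) 726 = -13068$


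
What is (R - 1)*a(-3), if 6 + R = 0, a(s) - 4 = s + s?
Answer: 14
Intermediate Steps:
a(s) = 4 + 2*s (a(s) = 4 + (s + s) = 4 + 2*s)
R = -6 (R = -6 + 0 = -6)
(R - 1)*a(-3) = (-6 - 1)*(4 + 2*(-3)) = -7*(4 - 6) = -7*(-2) = 14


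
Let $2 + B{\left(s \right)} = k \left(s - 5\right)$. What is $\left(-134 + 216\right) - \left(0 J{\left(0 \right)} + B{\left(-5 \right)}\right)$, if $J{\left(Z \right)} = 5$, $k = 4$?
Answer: $124$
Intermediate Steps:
$B{\left(s \right)} = -22 + 4 s$ ($B{\left(s \right)} = -2 + 4 \left(s - 5\right) = -2 + 4 \left(-5 + s\right) = -2 + \left(-20 + 4 s\right) = -22 + 4 s$)
$\left(-134 + 216\right) - \left(0 J{\left(0 \right)} + B{\left(-5 \right)}\right) = \left(-134 + 216\right) - \left(0 \cdot 5 + \left(-22 + 4 \left(-5\right)\right)\right) = 82 - \left(0 - 42\right) = 82 - -42 = 82 + 42 = 124$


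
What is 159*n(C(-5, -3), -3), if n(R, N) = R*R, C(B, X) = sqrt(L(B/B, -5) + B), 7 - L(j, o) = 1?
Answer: 159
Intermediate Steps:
L(j, o) = 6 (L(j, o) = 7 - 1*1 = 7 - 1 = 6)
C(B, X) = sqrt(6 + B)
n(R, N) = R**2
159*n(C(-5, -3), -3) = 159*(sqrt(6 - 5))**2 = 159*(sqrt(1))**2 = 159*1**2 = 159*1 = 159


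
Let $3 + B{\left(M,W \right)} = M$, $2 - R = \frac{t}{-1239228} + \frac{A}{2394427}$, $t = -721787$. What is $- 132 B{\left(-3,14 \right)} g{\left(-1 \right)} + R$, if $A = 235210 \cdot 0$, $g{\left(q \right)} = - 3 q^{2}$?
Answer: $- \frac{2942649059}{1239228} \approx -2374.6$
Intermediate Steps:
$A = 0$
$R = \frac{1756669}{1239228}$ ($R = 2 - \left(- \frac{721787}{-1239228} + \frac{0}{2394427}\right) = 2 - \left(\left(-721787\right) \left(- \frac{1}{1239228}\right) + 0 \cdot \frac{1}{2394427}\right) = 2 - \left(\frac{721787}{1239228} + 0\right) = 2 - \frac{721787}{1239228} = \frac{1756669}{1239228} \approx 1.4176$)
$B{\left(M,W \right)} = -3 + M$
$- 132 B{\left(-3,14 \right)} g{\left(-1 \right)} + R = - 132 \left(-3 - 3\right) \left(- 3 \left(-1\right)^{2}\right) + \frac{1756669}{1239228} = \left(-132\right) \left(-6\right) \left(\left(-3\right) 1\right) + \frac{1756669}{1239228} = 792 \left(-3\right) + \frac{1756669}{1239228} = -2376 + \frac{1756669}{1239228} = - \frac{2942649059}{1239228}$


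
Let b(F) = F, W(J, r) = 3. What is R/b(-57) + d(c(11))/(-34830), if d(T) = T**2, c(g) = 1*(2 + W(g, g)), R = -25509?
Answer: 59231803/132354 ≈ 447.53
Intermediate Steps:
c(g) = 5 (c(g) = 1*(2 + 3) = 1*5 = 5)
R/b(-57) + d(c(11))/(-34830) = -25509/(-57) + 5**2/(-34830) = -25509*(-1/57) + 25*(-1/34830) = 8503/19 - 5/6966 = 59231803/132354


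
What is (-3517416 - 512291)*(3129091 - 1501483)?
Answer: -6558783350856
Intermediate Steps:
(-3517416 - 512291)*(3129091 - 1501483) = -4029707*1627608 = -6558783350856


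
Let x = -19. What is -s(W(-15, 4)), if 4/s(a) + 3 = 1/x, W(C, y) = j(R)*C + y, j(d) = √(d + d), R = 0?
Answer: 38/29 ≈ 1.3103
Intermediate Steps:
j(d) = √2*√d (j(d) = √(2*d) = √2*√d)
W(C, y) = y (W(C, y) = (√2*√0)*C + y = (√2*0)*C + y = 0*C + y = 0 + y = y)
s(a) = -38/29 (s(a) = 4/(-3 + 1/(-19)) = 4/(-3 - 1/19) = 4/(-58/19) = 4*(-19/58) = -38/29)
-s(W(-15, 4)) = -1*(-38/29) = 38/29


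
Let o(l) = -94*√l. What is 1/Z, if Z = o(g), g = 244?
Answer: -√61/11468 ≈ -0.00068105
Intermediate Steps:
Z = -188*√61 ≈ -1468.3
1/Z = 1/(-188*√61) = -√61/11468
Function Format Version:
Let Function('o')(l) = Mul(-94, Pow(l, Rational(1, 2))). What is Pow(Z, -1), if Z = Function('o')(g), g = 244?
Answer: Mul(Rational(-1, 11468), Pow(61, Rational(1, 2))) ≈ -0.00068105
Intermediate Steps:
Z = Mul(-188, Pow(61, Rational(1, 2))) (Z = Mul(-94, Pow(244, Rational(1, 2))) = Mul(-94, Mul(2, Pow(61, Rational(1, 2)))) = Mul(-188, Pow(61, Rational(1, 2))) ≈ -1468.3)
Pow(Z, -1) = Pow(Mul(-188, Pow(61, Rational(1, 2))), -1) = Mul(Rational(-1, 11468), Pow(61, Rational(1, 2)))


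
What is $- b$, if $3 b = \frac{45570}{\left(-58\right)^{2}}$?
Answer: $- \frac{7595}{1682} \approx -4.5155$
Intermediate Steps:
$b = \frac{7595}{1682}$ ($b = \frac{45570 \frac{1}{\left(-58\right)^{2}}}{3} = \frac{45570 \cdot \frac{1}{3364}}{3} = \frac{1}{3} \cdot \frac{22785}{1682} = \frac{7595}{1682} \approx 4.5155$)
$- b = \left(-1\right) \frac{7595}{1682} = - \frac{7595}{1682}$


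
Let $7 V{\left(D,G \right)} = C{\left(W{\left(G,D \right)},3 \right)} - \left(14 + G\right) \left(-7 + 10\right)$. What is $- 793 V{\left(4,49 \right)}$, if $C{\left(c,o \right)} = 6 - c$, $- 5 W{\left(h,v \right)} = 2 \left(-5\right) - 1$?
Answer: $\frac{734318}{35} \approx 20981.0$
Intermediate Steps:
$W{\left(h,v \right)} = \frac{11}{5}$ ($W{\left(h,v \right)} = - \frac{2 \left(-5\right) - 1}{5} = - \frac{-10 - 1}{5} = \left(- \frac{1}{5}\right) \left(-11\right) = \frac{11}{5}$)
$V{\left(D,G \right)} = - \frac{191}{35} - \frac{3 G}{7}$ ($V{\left(D,G \right)} = \frac{\left(6 - \frac{11}{5}\right) - \left(14 + G\right) \left(-7 + 10\right)}{7} = \frac{\left(6 - \frac{11}{5}\right) - \left(14 + G\right) 3}{7} = \frac{\frac{19}{5} - \left(42 + 3 G\right)}{7} = \frac{- \frac{191}{5} - 3 G}{7} = - \frac{191}{35} - \frac{3 G}{7}$)
$- 793 V{\left(4,49 \right)} = - 793 \left(- \frac{191}{35} - 21\right) = \left(-793\right) \left(- \frac{926}{35}\right) = \frac{734318}{35}$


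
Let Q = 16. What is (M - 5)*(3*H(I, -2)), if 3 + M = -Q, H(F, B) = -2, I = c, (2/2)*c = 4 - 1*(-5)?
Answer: 144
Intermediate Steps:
c = 9 (c = 4 - 1*(-5) = 4 + 5 = 9)
I = 9
M = -19 (M = -3 - 1*16 = -3 - 16 = -19)
(M - 5)*(3*H(I, -2)) = (-19 - 5)*(3*(-2)) = -24*(-6) = 144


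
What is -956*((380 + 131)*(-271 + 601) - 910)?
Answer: -160340320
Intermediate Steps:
-956*((380 + 131)*(-271 + 601) - 910) = -956*(511*330 - 910) = -956*(168630 - 910) = -956*167720 = -160340320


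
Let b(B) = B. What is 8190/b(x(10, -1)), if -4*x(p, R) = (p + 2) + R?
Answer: -32760/11 ≈ -2978.2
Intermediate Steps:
x(p, R) = -½ - R/4 - p/4 (x(p, R) = -((p + 2) + R)/4 = -((2 + p) + R)/4 = -(2 + R + p)/4 = -½ - R/4 - p/4)
8190/b(x(10, -1)) = 8190/(-½ - ¼*(-1) - ¼*10) = 8190/(-½ + ¼ - 5/2) = 8190/(-11/4) = 8190*(-4/11) = -32760/11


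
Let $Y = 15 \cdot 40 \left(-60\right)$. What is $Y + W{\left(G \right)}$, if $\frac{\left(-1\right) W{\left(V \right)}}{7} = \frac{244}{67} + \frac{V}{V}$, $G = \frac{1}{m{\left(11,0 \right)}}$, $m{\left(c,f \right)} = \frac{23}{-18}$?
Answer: $- \frac{2414177}{67} \approx -36033.0$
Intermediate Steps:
$m{\left(c,f \right)} = - \frac{23}{18}$ ($m{\left(c,f \right)} = 23 \left(- \frac{1}{18}\right) = - \frac{23}{18}$)
$G = - \frac{18}{23}$ ($G = \frac{1}{- \frac{23}{18}} = - \frac{18}{23} \approx -0.78261$)
$W{\left(V \right)} = - \frac{2177}{67}$ ($W{\left(V \right)} = - 7 \left(\frac{244}{67} + \frac{V}{V}\right) = - 7 \left(244 \cdot \frac{1}{67} + 1\right) = - 7 \left(\frac{244}{67} + 1\right) = \left(-7\right) \frac{311}{67} = - \frac{2177}{67}$)
$Y = -36000$ ($Y = 600 \left(-60\right) = -36000$)
$Y + W{\left(G \right)} = -36000 - \frac{2177}{67} = - \frac{2414177}{67}$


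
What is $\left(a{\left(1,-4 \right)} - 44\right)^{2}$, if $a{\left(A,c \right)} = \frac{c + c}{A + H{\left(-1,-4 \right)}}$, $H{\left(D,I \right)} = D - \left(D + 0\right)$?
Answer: $2704$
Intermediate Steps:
$H{\left(D,I \right)} = 0$ ($H{\left(D,I \right)} = D - D = 0$)
$a{\left(A,c \right)} = \frac{2 c}{A}$ ($a{\left(A,c \right)} = \frac{c + c}{A + 0} = \frac{2 c}{A}$)
$\left(a{\left(1,-4 \right)} - 44\right)^{2} = \left(2 \left(-4\right) 1^{-1} - 44\right)^{2} = \left(2 \left(-4\right) 1 - 44\right)^{2} = \left(-8 - 44\right)^{2} = \left(-52\right)^{2} = 2704$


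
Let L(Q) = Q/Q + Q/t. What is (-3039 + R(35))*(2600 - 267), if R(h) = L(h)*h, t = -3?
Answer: -23882921/3 ≈ -7.9610e+6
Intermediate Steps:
L(Q) = 1 - Q/3 (L(Q) = Q/Q + Q/(-3) = 1 + Q*(-⅓) = 1 - Q/3)
R(h) = h*(1 - h/3) (R(h) = (1 - h/3)*h = h*(1 - h/3))
(-3039 + R(35))*(2600 - 267) = (-3039 + (⅓)*35*(3 - 1*35))*(2600 - 267) = (-3039 + (⅓)*35*(3 - 35))*2333 = (-3039 + (⅓)*35*(-32))*2333 = (-3039 - 1120/3)*2333 = -10237/3*2333 = -23882921/3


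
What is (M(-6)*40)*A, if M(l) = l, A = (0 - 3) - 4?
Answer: 1680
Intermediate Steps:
A = -7 (A = -3 - 4 = -7)
(M(-6)*40)*A = -6*40*(-7) = -240*(-7) = 1680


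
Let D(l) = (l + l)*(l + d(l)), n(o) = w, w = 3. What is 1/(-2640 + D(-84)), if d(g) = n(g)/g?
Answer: 1/11478 ≈ 8.7123e-5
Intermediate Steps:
n(o) = 3
d(g) = 3/g
D(l) = 2*l*(l + 3/l) (D(l) = (l + l)*(l + 3/l) = (2*l)*(l + 3/l) = 2*l*(l + 3/l))
1/(-2640 + D(-84)) = 1/(-2640 + (6 + 2*(-84)²)) = 1/(-2640 + (6 + 2*7056)) = 1/(-2640 + (6 + 14112)) = 1/(-2640 + 14118) = 1/11478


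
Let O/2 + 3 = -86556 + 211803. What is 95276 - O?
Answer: -155212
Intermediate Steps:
O = 250488 (O = -6 + 2*(-86556 + 211803) = -6 + 2*125247 = -6 + 250494 = 250488)
95276 - O = 95276 - 1*250488 = 95276 - 250488 = -155212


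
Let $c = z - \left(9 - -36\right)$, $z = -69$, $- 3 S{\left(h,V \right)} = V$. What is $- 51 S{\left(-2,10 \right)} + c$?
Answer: $56$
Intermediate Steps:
$S{\left(h,V \right)} = - \frac{V}{3}$
$c = -114$ ($c = -69 - \left(9 - -36\right) = -69 - \left(9 + 36\right) = -69 - 45 = -114$)
$- 51 S{\left(-2,10 \right)} + c = - 51 \left(\left(- \frac{1}{3}\right) 10\right) - 114 = \left(-51\right) \left(- \frac{10}{3}\right) - 114 = 170 - 114 = 56$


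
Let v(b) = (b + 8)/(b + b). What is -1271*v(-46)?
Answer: -24149/46 ≈ -524.98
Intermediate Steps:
v(b) = (8 + b)/(2*b) (v(b) = (8 + b)/((2*b)) = (8 + b)*(1/(2*b)) = (8 + b)/(2*b))
-1271*v(-46) = -1271*(8 - 46)/(2*(-46)) = -1271*(-1)*(-38)/(2*46) = -1271*19/46 = -24149/46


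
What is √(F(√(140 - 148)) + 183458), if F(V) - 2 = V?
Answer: √(183460 + 2*I*√2) ≈ 428.32 + 0.003*I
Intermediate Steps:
F(V) = 2 + V
√(F(√(140 - 148)) + 183458) = √((2 + √(140 - 148)) + 183458) = √((2 + √(-8)) + 183458) = √((2 + 2*I*√2) + 183458) = √(183460 + 2*I*√2)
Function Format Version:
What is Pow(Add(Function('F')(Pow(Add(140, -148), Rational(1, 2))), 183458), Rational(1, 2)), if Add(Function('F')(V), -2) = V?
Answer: Pow(Add(183460, Mul(2, I, Pow(2, Rational(1, 2)))), Rational(1, 2)) ≈ Add(428.32, Mul(0.003, I))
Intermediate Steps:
Function('F')(V) = Add(2, V)
Pow(Add(Function('F')(Pow(Add(140, -148), Rational(1, 2))), 183458), Rational(1, 2)) = Pow(Add(Add(2, Pow(Add(140, -148), Rational(1, 2))), 183458), Rational(1, 2)) = Pow(Add(Add(2, Pow(-8, Rational(1, 2))), 183458), Rational(1, 2)) = Pow(Add(Add(2, Mul(2, I, Pow(2, Rational(1, 2)))), 183458), Rational(1, 2)) = Pow(Add(183460, Mul(2, I, Pow(2, Rational(1, 2)))), Rational(1, 2))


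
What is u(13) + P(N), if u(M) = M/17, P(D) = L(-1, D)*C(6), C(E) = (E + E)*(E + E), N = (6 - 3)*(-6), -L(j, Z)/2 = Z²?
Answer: -1586291/17 ≈ -93311.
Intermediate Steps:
L(j, Z) = -2*Z²
N = -18 (N = 3*(-6) = -18)
C(E) = 4*E² (C(E) = (2*E)*(2*E) = 4*E²)
P(D) = -288*D² (P(D) = (-2*D²)*(4*6²) = (-2*D²)*(4*36) = -2*D²*144 = -288*D²)
u(M) = M/17 (u(M) = M*(1/17) = M/17)
u(13) + P(N) = (1/17)*13 - 288*(-18)² = 13/17 - 288*324 = 13/17 - 93312 = -1586291/17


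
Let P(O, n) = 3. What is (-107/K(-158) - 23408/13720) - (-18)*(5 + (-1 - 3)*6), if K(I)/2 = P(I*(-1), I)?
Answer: -531463/1470 ≈ -361.54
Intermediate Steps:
K(I) = 6 (K(I) = 2*3 = 6)
(-107/K(-158) - 23408/13720) - (-18)*(5 + (-1 - 3)*6) = (-107/6 - 23408/13720) - (-18)*(5 + (-1 - 3)*6) = (-107*1/6 - 23408*1/13720) - (-18)*(5 - 4*6) = (-107/6 - 418/245) - (-18)*(5 - 24) = -28723/1470 - (-18)*(-19) = -28723/1470 - 1*342 = -28723/1470 - 342 = -531463/1470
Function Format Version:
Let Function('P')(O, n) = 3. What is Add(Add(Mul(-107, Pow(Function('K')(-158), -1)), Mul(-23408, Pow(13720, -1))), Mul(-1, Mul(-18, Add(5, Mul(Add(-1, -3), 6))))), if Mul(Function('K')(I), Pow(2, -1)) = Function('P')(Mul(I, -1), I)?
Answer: Rational(-531463, 1470) ≈ -361.54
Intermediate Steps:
Function('K')(I) = 6 (Function('K')(I) = Mul(2, 3) = 6)
Add(Add(Mul(-107, Pow(Function('K')(-158), -1)), Mul(-23408, Pow(13720, -1))), Mul(-1, Mul(-18, Add(5, Mul(Add(-1, -3), 6))))) = Add(Add(Mul(-107, Pow(6, -1)), Mul(-23408, Pow(13720, -1))), Mul(-1, Mul(-18, Add(5, Mul(Add(-1, -3), 6))))) = Add(Add(Mul(-107, Rational(1, 6)), Mul(-23408, Rational(1, 13720))), Mul(-1, Mul(-18, Add(5, Mul(-4, 6))))) = Add(Add(Rational(-107, 6), Rational(-418, 245)), Mul(-1, Mul(-18, Add(5, -24)))) = Add(Rational(-28723, 1470), Mul(-1, Mul(-18, -19))) = Add(Rational(-28723, 1470), Mul(-1, 342)) = Add(Rational(-28723, 1470), -342) = Rational(-531463, 1470)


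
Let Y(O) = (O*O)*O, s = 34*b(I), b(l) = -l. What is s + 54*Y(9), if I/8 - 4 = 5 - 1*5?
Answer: 38278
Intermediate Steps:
I = 32 (I = 32 + 8*(5 - 1*5) = 32 + 8*(5 - 5) = 32 + 8*0 = 32 + 0 = 32)
s = -1088 (s = 34*(-1*32) = 34*(-32) = -1088)
Y(O) = O**3 (Y(O) = O**2*O = O**3)
s + 54*Y(9) = -1088 + 54*9**3 = -1088 + 54*729 = -1088 + 39366 = 38278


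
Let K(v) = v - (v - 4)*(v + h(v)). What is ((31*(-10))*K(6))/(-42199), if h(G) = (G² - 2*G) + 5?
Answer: -19840/42199 ≈ -0.47015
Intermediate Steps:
h(G) = 5 + G² - 2*G
K(v) = v - (-4 + v)*(5 + v² - v) (K(v) = v - (v - 4)*(v + (5 + v² - 2*v)) = v - (-4 + v)*(5 + v² - v))
((31*(-10))*K(6))/(-42199) = ((31*(-10))*(20 - 1*6³ - 8*6 + 5*6²))/(-42199) = -310*(20 - 1*216 - 48 + 5*36)*(-1/42199) = -310*(20 - 216 - 48 + 180)*(-1/42199) = -310*(-64)*(-1/42199) = 19840*(-1/42199) = -19840/42199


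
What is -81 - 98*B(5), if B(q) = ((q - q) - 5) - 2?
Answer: 605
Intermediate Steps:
B(q) = -7 (B(q) = (0 - 5) - 2 = -5 - 2 = -7)
-81 - 98*B(5) = -81 - 98*(-7) = -81 + 686 = 605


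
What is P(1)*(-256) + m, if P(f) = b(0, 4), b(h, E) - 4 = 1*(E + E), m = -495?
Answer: -3567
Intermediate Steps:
b(h, E) = 4 + 2*E (b(h, E) = 4 + 1*(E + E) = 4 + 1*(2*E) = 4 + 2*E)
P(f) = 12 (P(f) = 4 + 2*4 = 4 + 8 = 12)
P(1)*(-256) + m = 12*(-256) - 495 = -3072 - 495 = -3567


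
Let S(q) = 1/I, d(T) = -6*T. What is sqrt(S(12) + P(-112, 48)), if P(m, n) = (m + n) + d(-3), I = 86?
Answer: I*sqrt(340130)/86 ≈ 6.7815*I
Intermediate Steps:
S(q) = 1/86
P(m, n) = 18 + m + n (P(m, n) = (m + n) - 6*(-3) = (m + n) + 18 = 18 + m + n)
sqrt(S(12) + P(-112, 48)) = sqrt(1/86 + (18 - 112 + 48)) = sqrt(1/86 - 46) = sqrt(-3955/86) = I*sqrt(340130)/86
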